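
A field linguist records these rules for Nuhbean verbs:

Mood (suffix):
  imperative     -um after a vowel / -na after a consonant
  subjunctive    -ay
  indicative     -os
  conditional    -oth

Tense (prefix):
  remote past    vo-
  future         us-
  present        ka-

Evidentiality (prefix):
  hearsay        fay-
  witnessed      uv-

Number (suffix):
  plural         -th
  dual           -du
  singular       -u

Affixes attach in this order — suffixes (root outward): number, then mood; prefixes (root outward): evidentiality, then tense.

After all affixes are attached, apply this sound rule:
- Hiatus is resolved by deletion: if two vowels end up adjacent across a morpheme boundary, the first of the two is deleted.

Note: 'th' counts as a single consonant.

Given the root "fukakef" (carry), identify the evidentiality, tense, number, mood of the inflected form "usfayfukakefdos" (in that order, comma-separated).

Segment: us-fay-fukakef-du-os.
evidentiality: fay- → hearsay.
tense: us- → future.
number: -du → dual.
mood: -os → indicative.

hearsay, future, dual, indicative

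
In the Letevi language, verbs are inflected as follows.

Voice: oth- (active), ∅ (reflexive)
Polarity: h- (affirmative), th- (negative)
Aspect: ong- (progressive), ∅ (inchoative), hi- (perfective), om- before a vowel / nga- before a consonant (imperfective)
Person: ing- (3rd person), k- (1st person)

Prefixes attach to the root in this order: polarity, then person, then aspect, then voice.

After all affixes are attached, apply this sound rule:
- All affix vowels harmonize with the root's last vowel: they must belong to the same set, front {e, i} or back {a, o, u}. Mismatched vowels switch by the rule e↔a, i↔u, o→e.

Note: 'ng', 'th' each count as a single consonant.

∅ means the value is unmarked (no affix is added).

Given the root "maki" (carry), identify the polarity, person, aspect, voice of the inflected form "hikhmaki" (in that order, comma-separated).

affirmative, 1st person, perfective, reflexive

Segment: hi-k-h-maki.
polarity: h- → affirmative.
person: k- → 1st person.
aspect: hi- → perfective.
voice: ∅ → reflexive.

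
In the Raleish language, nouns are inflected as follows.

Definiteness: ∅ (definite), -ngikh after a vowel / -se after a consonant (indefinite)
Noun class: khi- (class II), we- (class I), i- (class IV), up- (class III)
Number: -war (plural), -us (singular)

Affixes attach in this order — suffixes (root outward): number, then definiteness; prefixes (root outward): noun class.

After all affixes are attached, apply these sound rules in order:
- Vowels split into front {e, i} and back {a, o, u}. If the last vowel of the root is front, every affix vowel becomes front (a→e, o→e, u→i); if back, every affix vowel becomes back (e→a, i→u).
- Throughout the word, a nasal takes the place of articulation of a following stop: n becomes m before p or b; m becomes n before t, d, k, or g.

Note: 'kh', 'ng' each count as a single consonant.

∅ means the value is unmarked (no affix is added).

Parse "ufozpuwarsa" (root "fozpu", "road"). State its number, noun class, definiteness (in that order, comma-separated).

Segment: i-fozpu-war-se.
number: -war → plural.
noun class: i- → class IV.
definiteness: -ngikh/se → indefinite.

plural, class IV, indefinite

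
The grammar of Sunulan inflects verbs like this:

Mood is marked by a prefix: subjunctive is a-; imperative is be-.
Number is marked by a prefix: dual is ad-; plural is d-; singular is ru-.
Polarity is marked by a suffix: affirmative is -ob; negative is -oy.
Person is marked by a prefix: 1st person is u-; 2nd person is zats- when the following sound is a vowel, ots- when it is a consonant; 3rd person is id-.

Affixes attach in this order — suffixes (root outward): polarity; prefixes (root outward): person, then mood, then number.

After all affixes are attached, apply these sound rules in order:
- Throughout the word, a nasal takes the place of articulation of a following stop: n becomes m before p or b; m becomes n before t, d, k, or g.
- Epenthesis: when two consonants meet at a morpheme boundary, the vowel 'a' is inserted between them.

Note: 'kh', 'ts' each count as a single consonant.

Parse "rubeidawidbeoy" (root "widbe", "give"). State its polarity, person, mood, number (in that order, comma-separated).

Segment: ru-be-id-widbe-oy.
polarity: -oy → negative.
person: id- → 3rd person.
mood: be- → imperative.
number: ru- → singular.

negative, 3rd person, imperative, singular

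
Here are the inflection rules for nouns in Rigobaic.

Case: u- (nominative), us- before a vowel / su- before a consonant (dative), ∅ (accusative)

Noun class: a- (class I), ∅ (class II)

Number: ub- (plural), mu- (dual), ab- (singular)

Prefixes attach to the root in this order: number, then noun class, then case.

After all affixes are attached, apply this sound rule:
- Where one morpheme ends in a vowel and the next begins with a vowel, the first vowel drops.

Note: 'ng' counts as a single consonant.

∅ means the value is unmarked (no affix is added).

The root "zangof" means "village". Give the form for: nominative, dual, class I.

amuzangof

Attach number dual mu- → muzangof.
Attach noun class class I a- → amuzangof.
Attach case nominative u- → uamuzangof.
Apply vowel deletion: uamuzangof → amuzangof.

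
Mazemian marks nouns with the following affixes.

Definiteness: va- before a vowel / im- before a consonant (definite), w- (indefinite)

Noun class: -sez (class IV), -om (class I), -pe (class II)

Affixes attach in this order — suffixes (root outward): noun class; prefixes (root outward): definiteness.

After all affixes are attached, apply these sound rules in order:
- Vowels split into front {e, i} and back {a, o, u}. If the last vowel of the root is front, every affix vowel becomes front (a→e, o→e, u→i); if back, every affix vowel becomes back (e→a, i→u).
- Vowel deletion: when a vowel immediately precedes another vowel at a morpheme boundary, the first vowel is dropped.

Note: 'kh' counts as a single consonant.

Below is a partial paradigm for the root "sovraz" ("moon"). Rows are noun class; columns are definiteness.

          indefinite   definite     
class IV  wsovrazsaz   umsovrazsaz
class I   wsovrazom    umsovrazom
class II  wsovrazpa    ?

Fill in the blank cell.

umsovrazpa

Attach definiteness definite im- (before consonant 's') → imsovraz.
Attach noun class class II -pe → imsovrazpe.
Apply vowel harmony: imsovrazpe → umsovrazpa.
Vowel deletion: no change.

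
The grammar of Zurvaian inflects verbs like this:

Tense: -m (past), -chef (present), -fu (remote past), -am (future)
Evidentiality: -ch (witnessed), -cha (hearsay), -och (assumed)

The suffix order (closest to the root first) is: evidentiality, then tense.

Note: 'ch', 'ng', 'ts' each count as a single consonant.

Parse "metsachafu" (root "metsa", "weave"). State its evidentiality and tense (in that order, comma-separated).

Segment: metsa-cha-fu.
evidentiality: -cha → hearsay.
tense: -fu → remote past.

hearsay, remote past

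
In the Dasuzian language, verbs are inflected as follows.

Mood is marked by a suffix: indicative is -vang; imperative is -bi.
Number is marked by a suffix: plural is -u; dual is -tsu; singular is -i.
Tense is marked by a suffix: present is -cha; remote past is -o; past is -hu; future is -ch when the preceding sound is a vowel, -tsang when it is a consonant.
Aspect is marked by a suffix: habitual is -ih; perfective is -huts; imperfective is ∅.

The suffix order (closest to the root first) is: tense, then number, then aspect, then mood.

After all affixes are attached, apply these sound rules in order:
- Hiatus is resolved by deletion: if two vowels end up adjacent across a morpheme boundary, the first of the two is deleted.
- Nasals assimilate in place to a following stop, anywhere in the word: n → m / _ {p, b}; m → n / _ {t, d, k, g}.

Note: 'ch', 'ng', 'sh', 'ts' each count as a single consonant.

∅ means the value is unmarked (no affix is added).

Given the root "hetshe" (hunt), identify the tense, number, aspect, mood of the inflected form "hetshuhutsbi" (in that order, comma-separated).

Segment: hetshe-o-u-huts-bi.
tense: -o → remote past.
number: -u → plural.
aspect: -huts → perfective.
mood: -bi → imperative.

remote past, plural, perfective, imperative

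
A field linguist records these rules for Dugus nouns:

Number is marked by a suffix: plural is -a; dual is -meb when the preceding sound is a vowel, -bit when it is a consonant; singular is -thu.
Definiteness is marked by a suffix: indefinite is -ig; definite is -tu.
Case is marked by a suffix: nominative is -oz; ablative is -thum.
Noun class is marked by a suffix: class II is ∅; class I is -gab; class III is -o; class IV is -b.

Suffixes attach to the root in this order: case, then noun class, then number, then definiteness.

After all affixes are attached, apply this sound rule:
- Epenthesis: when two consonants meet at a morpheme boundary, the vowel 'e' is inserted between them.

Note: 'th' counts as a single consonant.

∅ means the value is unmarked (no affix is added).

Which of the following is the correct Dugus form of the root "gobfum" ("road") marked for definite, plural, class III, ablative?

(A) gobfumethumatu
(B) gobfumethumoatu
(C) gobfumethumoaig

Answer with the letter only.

Attach case ablative -thum → gobfumthum.
Attach noun class class III -o → gobfumthumo.
Attach number plural -a → gobfumthumoa.
Attach definiteness definite -tu → gobfumthumoatu.
Apply epenthesis: gobfumthumoatu → gobfumethumoatu.
So the correct form is gobfumethumoatu, option (B).
(C) gobfumethumoaig is wrong: it uses indefinite instead of definite for definiteness.
(A) gobfumethumatu is wrong: it uses class II instead of class III for noun class.

B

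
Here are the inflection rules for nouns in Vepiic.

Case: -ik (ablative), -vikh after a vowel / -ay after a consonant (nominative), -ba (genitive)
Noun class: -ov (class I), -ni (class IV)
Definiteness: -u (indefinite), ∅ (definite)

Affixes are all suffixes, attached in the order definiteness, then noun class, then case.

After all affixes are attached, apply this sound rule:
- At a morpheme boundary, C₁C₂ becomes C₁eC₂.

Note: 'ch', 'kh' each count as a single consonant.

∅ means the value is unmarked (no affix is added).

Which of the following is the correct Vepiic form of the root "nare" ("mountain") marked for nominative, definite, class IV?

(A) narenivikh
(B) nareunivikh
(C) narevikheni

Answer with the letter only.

definiteness = definite: zero marking, form stays nare.
Attach noun class class IV -ni → nareni.
Attach case nominative -vikh (after vowel 'i') → narenivikh.
Epenthesis: no change.
So the correct form is narenivikh, option (A).
(B) nareunivikh is wrong: it uses indefinite instead of definite for definiteness.
(C) narevikheni is wrong: it has the affixes in the wrong order.

A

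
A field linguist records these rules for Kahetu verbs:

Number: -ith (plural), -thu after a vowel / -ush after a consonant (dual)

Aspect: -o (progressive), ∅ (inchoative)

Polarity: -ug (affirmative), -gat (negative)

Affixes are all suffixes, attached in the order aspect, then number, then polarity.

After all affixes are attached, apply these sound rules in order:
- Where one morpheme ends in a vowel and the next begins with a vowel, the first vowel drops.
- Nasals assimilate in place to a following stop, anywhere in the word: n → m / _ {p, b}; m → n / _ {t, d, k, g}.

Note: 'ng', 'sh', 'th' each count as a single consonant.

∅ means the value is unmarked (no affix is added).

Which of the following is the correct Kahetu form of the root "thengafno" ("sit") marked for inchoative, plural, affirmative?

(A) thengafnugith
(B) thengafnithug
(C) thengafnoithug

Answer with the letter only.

B

aspect = inchoative: zero marking, form stays thengafno.
Attach number plural -ith → thengafnoith.
Attach polarity affirmative -ug → thengafnoithug.
Apply vowel deletion: thengafnoithug → thengafnithug.
Nasal assimilation: no change.
So the correct form is thengafnithug, option (B).
(A) thengafnugith is wrong: it has the affixes in the wrong order.
(C) thengafnoithug is wrong: it fails to apply the sound rule(s).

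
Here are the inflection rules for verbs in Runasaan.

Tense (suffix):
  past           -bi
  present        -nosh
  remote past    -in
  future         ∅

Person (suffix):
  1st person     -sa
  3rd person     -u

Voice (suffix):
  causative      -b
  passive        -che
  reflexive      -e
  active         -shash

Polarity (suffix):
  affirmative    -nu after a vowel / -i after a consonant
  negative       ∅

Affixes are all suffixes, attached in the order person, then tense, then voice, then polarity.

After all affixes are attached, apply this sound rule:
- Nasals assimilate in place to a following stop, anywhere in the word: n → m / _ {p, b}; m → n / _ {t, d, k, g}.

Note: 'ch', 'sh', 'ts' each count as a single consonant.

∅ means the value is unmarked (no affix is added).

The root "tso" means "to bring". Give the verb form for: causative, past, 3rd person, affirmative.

tsoubibi

Attach person 3rd person -u → tsou.
Attach tense past -bi → tsoubi.
Attach voice causative -b → tsoubib.
Attach polarity affirmative -i (after consonant 'b') → tsoubibi.
Nasal assimilation: no change.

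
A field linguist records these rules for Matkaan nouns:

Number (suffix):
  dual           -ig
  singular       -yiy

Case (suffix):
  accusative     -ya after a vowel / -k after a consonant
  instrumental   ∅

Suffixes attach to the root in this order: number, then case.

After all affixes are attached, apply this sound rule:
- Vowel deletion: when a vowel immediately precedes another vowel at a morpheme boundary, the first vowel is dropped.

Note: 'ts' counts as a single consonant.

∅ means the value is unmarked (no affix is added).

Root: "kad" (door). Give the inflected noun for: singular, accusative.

kadyiyk

Attach number singular -yiy → kadyiy.
Attach case accusative -k (after consonant 'y') → kadyiyk.
Vowel deletion: no change.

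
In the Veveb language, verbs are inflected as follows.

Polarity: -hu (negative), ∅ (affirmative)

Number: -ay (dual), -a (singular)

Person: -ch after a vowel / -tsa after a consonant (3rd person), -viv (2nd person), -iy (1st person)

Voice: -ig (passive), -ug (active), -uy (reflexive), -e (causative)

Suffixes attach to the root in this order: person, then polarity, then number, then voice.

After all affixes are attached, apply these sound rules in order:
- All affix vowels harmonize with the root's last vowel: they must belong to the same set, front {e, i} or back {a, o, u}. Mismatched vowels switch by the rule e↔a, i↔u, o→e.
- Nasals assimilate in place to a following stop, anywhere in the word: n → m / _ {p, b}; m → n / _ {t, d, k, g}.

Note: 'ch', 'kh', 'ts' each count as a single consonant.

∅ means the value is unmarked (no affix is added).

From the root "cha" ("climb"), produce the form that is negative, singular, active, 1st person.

Attach person 1st person -iy → chaiy.
Attach polarity negative -hu → chaiyhu.
Attach number singular -a → chaiyhua.
Attach voice active -ug → chaiyhuaug.
Apply vowel harmony: chaiyhuaug → chauyhuaug.
Nasal assimilation: no change.

chauyhuaug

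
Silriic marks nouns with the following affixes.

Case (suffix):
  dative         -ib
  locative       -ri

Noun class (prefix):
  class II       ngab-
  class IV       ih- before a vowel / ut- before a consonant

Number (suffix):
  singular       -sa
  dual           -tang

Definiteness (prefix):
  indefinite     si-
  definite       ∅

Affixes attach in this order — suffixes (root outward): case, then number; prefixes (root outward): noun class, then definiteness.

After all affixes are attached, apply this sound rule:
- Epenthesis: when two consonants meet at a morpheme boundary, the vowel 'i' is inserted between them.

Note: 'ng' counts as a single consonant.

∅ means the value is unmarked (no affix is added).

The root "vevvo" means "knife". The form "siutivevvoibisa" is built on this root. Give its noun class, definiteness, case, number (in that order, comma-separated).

Segment: si-ut-vevvo-ib-sa.
noun class: ih/ut- → class IV.
definiteness: si- → indefinite.
case: -ib → dative.
number: -sa → singular.

class IV, indefinite, dative, singular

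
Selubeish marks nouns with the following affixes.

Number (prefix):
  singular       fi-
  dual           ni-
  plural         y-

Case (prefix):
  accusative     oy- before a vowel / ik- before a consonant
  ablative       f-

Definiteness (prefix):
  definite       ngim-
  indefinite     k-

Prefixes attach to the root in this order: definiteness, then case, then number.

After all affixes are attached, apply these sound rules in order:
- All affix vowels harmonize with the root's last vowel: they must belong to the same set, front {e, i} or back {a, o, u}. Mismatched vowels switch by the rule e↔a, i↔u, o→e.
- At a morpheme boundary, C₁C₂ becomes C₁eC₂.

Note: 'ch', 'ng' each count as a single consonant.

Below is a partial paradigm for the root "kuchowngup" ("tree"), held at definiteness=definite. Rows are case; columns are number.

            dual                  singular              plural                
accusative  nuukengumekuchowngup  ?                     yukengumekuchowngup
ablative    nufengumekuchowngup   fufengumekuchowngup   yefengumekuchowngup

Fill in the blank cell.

fuukengumekuchowngup

Attach definiteness definite ngim- → ngimkuchowngup.
Attach case accusative ik- (before consonant 'ng') → ikngimkuchowngup.
Attach number singular fi- → fiikngimkuchowngup.
Apply vowel harmony: fiikngimkuchowngup → fuukngumkuchowngup.
Apply epenthesis: fuukngumkuchowngup → fuukengumekuchowngup.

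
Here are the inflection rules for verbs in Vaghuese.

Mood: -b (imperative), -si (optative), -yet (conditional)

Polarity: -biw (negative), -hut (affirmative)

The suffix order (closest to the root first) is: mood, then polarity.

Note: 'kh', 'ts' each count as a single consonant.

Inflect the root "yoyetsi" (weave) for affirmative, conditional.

yoyetsiyethut

Attach mood conditional -yet → yoyetsiyet.
Attach polarity affirmative -hut → yoyetsiyethut.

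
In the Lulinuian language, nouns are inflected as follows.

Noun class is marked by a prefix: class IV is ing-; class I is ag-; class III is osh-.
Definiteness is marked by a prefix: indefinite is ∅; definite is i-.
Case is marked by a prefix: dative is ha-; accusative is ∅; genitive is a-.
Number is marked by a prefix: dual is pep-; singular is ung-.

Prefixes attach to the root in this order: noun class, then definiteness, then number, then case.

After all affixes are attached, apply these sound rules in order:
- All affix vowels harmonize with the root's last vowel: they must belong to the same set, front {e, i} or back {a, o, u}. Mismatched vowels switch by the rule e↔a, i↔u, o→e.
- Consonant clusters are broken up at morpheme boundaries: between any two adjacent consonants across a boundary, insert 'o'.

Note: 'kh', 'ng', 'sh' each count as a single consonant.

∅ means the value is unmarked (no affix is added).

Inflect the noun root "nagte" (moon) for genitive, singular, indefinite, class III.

eingeshonagte

Attach noun class class III osh- → oshnagte.
definiteness = indefinite: zero marking, form stays oshnagte.
Attach number singular ung- → ungoshnagte.
Attach case genitive a- → aungoshnagte.
Apply vowel harmony: aungoshnagte → eingeshnagte.
Apply epenthesis: eingeshnagte → eingeshonagte.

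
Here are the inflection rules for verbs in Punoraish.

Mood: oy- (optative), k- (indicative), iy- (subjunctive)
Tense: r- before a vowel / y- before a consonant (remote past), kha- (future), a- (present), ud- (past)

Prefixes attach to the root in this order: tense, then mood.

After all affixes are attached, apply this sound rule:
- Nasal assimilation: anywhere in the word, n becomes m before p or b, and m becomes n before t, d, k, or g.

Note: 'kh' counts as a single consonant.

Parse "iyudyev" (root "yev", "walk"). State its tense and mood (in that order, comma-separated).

Segment: iy-ud-yev.
tense: ud- → past.
mood: iy- → subjunctive.

past, subjunctive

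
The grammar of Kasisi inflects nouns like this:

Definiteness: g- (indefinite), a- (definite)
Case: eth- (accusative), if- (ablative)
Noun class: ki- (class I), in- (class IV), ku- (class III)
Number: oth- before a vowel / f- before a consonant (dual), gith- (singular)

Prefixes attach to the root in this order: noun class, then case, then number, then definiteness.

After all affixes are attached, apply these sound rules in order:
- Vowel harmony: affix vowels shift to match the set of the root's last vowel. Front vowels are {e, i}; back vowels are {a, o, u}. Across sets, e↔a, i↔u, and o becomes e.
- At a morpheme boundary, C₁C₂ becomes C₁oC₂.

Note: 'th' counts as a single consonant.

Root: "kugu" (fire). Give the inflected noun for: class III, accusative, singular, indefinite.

Attach noun class class III ku- → kukugu.
Attach case accusative eth- → ethkukugu.
Attach number singular gith- → githethkukugu.
Attach definiteness indefinite g- → ggithethkukugu.
Apply vowel harmony: ggithethkukugu → gguthathkukugu.
Apply epenthesis: gguthathkukugu → goguthathokukugu.

goguthathokukugu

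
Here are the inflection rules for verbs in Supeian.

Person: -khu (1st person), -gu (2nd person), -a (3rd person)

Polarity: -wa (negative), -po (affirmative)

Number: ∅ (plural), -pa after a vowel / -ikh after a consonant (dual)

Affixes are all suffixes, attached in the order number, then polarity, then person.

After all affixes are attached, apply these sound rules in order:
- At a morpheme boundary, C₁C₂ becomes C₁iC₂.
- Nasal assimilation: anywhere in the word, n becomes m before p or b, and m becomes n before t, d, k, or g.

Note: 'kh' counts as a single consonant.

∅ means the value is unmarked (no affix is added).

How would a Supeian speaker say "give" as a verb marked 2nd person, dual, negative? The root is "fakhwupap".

fakhwupapikhiwagu

Attach number dual -ikh (after consonant 'p') → fakhwupapikh.
Attach polarity negative -wa → fakhwupapikhwa.
Attach person 2nd person -gu → fakhwupapikhwagu.
Apply epenthesis: fakhwupapikhwagu → fakhwupapikhiwagu.
Nasal assimilation: no change.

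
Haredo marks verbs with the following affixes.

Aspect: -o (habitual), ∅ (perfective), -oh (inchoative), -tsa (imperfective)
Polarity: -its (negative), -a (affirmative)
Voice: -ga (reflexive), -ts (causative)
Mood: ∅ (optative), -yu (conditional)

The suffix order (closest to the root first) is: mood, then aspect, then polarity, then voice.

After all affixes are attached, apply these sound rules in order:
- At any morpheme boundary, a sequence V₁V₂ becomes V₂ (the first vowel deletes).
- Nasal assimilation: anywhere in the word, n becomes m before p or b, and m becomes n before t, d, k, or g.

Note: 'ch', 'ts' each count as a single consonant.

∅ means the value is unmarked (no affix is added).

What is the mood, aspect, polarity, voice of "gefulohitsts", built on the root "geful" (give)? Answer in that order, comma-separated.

optative, inchoative, negative, causative

Segment: geful-oh-its-ts.
mood: ∅ → optative.
aspect: -oh → inchoative.
polarity: -its → negative.
voice: -ts → causative.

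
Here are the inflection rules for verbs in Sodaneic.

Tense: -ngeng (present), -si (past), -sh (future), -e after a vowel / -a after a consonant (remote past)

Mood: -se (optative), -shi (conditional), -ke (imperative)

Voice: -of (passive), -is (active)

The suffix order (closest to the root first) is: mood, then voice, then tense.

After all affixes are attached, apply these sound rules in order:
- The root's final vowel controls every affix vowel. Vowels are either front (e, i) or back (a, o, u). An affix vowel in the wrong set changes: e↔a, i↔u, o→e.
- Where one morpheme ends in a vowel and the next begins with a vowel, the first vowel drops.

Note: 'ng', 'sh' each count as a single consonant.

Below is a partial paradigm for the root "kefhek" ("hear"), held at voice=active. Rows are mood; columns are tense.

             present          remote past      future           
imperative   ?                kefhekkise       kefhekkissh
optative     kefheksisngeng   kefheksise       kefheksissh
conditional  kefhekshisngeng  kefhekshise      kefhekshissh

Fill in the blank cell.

Attach mood imperative -ke → kefhekke.
Attach voice active -is → kefhekkeis.
Attach tense present -ngeng → kefhekkeisngeng.
Vowel harmony: no change.
Apply vowel deletion: kefhekkeisngeng → kefhekkisngeng.

kefhekkisngeng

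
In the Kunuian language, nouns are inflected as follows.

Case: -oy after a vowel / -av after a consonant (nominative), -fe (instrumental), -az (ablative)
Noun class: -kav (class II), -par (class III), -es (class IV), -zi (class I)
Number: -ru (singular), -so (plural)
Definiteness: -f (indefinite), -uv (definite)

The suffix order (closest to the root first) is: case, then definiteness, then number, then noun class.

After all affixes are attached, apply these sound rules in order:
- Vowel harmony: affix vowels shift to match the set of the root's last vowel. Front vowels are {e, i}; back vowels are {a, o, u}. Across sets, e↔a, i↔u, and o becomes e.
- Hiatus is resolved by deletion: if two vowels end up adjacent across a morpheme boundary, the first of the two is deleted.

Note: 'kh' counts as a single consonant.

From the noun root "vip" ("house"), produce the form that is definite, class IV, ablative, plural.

Attach case ablative -az → vipaz.
Attach definiteness definite -uv → vipazuv.
Attach number plural -so → vipazuvso.
Attach noun class class IV -es → vipazuvsoes.
Apply vowel harmony: vipazuvsoes → vipezivsees.
Apply vowel deletion: vipezivsees → vipezivses.

vipezivses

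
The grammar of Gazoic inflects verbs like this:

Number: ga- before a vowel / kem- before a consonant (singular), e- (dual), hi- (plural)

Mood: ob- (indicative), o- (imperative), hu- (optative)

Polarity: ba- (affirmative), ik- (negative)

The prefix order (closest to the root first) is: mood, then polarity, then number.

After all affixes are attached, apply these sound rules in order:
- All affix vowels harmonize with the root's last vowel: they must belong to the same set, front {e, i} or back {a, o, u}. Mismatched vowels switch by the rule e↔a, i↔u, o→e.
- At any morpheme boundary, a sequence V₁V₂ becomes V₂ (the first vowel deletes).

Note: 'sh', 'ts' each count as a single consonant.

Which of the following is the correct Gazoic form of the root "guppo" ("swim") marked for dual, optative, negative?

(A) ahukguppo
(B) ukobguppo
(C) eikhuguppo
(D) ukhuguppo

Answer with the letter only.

Attach mood optative hu- → huguppo.
Attach polarity negative ik- → ikhuguppo.
Attach number dual e- → eikhuguppo.
Apply vowel harmony: eikhuguppo → aukhuguppo.
Apply vowel deletion: aukhuguppo → ukhuguppo.
So the correct form is ukhuguppo, option (D).
(A) ahukguppo is wrong: it has the affixes in the wrong order.
(B) ukobguppo is wrong: it uses indicative instead of optative for mood.
(C) eikhuguppo is wrong: it fails to apply the sound rule(s).

D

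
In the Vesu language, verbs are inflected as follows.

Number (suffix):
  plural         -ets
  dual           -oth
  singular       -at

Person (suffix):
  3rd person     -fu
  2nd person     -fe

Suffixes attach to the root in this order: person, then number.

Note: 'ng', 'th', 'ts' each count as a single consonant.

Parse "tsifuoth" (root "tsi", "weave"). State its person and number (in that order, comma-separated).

Segment: tsi-fu-oth.
person: -fu → 3rd person.
number: -oth → dual.

3rd person, dual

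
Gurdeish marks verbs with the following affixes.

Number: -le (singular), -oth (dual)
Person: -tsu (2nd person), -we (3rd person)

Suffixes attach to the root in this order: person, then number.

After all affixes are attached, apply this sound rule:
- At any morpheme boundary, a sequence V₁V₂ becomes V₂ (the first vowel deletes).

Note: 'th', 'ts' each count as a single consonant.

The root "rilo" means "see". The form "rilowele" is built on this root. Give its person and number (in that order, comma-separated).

Segment: rilo-we-le.
person: -we → 3rd person.
number: -le → singular.

3rd person, singular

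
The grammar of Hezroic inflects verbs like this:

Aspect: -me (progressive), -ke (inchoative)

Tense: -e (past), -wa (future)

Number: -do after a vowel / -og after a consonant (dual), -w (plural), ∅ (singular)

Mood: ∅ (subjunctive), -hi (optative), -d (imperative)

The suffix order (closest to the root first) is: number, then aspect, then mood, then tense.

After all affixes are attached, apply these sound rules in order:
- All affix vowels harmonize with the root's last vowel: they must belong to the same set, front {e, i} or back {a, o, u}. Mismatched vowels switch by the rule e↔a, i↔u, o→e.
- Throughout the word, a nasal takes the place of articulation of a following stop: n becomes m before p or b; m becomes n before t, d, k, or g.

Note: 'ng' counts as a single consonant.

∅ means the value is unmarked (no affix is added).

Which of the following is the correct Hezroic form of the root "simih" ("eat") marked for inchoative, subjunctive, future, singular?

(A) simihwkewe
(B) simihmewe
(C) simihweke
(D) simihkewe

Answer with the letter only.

number = singular: zero marking, form stays simih.
Attach aspect inchoative -ke → simihke.
mood = subjunctive: zero marking, form stays simihke.
Attach tense future -wa → simihkewa.
Apply vowel harmony: simihkewa → simihkewe.
Nasal assimilation: no change.
So the correct form is simihkewe, option (D).
(A) simihwkewe is wrong: it uses plural instead of singular for number.
(B) simihmewe is wrong: it uses progressive instead of inchoative for aspect.
(C) simihweke is wrong: it has the affixes in the wrong order.

D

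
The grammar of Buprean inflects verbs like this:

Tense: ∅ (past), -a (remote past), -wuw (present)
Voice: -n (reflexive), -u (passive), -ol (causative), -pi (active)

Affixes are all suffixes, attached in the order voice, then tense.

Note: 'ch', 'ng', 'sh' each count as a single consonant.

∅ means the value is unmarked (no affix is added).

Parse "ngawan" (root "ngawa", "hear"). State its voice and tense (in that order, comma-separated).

reflexive, past

Segment: ngawa-n.
voice: -n → reflexive.
tense: ∅ → past.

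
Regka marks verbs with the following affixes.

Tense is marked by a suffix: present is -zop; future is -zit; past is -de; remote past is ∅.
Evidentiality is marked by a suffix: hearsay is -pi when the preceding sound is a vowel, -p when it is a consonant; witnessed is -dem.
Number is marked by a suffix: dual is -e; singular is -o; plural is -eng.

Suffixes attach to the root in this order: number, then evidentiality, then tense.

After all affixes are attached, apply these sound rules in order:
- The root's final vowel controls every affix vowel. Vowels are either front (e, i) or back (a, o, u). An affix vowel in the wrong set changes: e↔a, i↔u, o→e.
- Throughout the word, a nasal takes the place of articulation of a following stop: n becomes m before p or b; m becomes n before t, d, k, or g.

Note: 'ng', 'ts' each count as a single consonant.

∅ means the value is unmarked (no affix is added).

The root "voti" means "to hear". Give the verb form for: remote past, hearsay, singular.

votiepi

Attach number singular -o → votio.
Attach evidentiality hearsay -pi (after vowel 'o') → votiopi.
tense = remote past: zero marking, form stays votiopi.
Apply vowel harmony: votiopi → votiepi.
Nasal assimilation: no change.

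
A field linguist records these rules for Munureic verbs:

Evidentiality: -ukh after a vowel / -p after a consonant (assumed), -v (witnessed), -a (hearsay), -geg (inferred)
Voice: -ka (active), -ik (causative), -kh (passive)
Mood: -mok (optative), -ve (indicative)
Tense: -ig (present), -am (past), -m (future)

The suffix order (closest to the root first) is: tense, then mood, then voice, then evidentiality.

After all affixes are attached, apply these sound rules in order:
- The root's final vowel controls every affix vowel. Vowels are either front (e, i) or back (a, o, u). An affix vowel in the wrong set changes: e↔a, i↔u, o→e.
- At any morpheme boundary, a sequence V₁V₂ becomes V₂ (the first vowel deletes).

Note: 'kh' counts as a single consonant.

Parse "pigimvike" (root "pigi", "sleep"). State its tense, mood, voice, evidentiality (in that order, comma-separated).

future, indicative, causative, hearsay

Segment: pigi-m-ve-ik-a.
tense: -m → future.
mood: -ve → indicative.
voice: -ik → causative.
evidentiality: -a → hearsay.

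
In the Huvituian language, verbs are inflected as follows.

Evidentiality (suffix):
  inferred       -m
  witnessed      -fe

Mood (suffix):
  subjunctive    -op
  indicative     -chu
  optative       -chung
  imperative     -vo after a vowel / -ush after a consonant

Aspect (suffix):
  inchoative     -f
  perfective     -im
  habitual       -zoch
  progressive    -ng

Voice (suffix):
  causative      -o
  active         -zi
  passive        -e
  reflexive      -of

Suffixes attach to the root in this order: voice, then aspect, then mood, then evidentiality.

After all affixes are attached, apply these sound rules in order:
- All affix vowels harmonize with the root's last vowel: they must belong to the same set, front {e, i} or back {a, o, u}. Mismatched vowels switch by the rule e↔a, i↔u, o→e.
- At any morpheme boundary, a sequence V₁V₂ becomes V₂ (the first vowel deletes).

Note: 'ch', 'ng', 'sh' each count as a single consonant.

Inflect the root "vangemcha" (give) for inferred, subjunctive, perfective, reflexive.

Attach voice reflexive -of → vangemchaof.
Attach aspect perfective -im → vangemchaofim.
Attach mood subjunctive -op → vangemchaofimop.
Attach evidentiality inferred -m → vangemchaofimopm.
Apply vowel harmony: vangemchaofimopm → vangemchaofumopm.
Apply vowel deletion: vangemchaofumopm → vangemchofumopm.

vangemchofumopm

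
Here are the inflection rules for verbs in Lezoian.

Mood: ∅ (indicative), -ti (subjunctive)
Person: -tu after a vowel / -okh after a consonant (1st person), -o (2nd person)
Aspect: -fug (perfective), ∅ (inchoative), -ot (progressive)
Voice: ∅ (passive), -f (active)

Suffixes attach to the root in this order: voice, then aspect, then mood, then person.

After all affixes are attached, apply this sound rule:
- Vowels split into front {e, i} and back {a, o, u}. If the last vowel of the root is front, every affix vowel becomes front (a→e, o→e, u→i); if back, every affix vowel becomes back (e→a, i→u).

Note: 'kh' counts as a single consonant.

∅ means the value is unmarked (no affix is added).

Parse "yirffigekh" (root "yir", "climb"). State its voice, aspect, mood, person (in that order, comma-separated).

Segment: yir-f-fug-okh.
voice: -f → active.
aspect: -fug → perfective.
mood: ∅ → indicative.
person: -tu/okh → 1st person.

active, perfective, indicative, 1st person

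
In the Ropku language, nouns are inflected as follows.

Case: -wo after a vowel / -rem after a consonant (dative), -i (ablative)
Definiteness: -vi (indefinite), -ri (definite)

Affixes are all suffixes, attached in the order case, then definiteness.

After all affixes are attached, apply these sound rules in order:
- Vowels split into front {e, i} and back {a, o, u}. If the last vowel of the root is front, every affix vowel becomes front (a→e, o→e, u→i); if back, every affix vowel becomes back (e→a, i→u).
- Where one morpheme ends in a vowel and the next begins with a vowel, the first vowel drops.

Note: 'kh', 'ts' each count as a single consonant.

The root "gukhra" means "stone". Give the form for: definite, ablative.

gukhruru

Attach case ablative -i → gukhrai.
Attach definiteness definite -ri → gukhrairi.
Apply vowel harmony: gukhrairi → gukhrauru.
Apply vowel deletion: gukhrauru → gukhruru.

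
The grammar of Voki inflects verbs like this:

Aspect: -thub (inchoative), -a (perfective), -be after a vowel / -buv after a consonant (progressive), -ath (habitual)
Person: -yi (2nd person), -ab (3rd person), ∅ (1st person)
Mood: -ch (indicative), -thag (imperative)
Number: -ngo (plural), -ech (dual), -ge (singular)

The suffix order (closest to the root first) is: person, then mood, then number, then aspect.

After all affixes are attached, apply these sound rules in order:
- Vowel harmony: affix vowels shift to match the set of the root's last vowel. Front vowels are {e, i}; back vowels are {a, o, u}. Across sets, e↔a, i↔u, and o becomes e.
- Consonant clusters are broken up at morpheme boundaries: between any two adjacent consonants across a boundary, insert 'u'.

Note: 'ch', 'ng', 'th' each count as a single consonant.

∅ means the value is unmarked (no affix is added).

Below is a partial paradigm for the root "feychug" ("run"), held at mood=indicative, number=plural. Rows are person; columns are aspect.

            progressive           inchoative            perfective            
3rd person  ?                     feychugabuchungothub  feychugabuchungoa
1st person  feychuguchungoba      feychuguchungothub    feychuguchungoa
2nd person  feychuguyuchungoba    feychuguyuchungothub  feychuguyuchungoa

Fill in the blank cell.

Attach person 3rd person -ab → feychugab.
Attach mood indicative -ch → feychugabch.
Attach number plural -ngo → feychugabchngo.
Attach aspect progressive -be (after vowel 'o') → feychugabchngobe.
Apply vowel harmony: feychugabchngobe → feychugabchngoba.
Apply epenthesis: feychugabchngoba → feychugabuchungoba.

feychugabuchungoba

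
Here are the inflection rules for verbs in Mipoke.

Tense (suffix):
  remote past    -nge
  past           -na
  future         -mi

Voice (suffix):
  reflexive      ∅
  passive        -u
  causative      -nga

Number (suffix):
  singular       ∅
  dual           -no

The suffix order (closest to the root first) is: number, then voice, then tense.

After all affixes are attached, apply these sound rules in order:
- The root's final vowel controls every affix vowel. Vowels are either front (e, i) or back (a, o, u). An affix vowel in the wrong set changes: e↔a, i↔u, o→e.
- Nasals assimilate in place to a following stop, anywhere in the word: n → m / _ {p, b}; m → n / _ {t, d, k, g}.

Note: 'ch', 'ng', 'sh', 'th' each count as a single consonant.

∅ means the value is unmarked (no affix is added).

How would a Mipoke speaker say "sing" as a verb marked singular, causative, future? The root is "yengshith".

number = singular: zero marking, form stays yengshith.
Attach voice causative -nga → yengshithnga.
Attach tense future -mi → yengshithngami.
Apply vowel harmony: yengshithngami → yengshithngemi.
Nasal assimilation: no change.

yengshithngemi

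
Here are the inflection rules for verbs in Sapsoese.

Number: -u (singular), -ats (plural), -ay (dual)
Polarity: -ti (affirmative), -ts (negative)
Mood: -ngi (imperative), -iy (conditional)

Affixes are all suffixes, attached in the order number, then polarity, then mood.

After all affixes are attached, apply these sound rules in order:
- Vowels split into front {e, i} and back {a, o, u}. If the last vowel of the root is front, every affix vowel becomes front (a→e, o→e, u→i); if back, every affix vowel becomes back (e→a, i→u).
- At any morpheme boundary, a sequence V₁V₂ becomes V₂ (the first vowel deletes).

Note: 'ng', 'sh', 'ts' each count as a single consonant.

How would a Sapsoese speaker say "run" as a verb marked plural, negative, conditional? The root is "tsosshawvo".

tsosshawvatstsuy

Attach number plural -ats → tsosshawvoats.
Attach polarity negative -ts → tsosshawvoatsts.
Attach mood conditional -iy → tsosshawvoatstsiy.
Apply vowel harmony: tsosshawvoatstsiy → tsosshawvoatstsuy.
Apply vowel deletion: tsosshawvoatstsuy → tsosshawvatstsuy.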